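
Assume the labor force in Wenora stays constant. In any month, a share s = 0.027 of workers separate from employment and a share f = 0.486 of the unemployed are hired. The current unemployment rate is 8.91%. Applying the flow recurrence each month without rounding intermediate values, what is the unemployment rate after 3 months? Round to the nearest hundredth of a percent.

Unemployment rate after three months ≈ 5.68%.

With a fixed labor force, u_{t+1} = u_t + s·(1−u_t) − f·u_t = u_t·(1−s−f) + s.
Here 1−s−f = 0.487 and s = 0.027.
u_1 = 0.089100 × 0.487 + 0.027 = 0.070392.
u_2 = 0.070392 × 0.487 + 0.027 = 0.061281.
u_3 = 0.061281 × 0.487 + 0.027 = 0.056844.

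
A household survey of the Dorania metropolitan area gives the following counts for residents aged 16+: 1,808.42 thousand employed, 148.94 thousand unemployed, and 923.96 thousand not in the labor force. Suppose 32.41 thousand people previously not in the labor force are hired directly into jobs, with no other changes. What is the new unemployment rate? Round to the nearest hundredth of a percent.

Initially, labor force = 1,808.42 + 148.94 = 1,957.36 thousand, so u = 148.94/1,957.36 = 7.61%.
After the change, employed and labor force both rise by 32.41; unemployed unchanged → E = 1,840.83, U = 148.94, labor force = 1,989.77 thousand.
New unemployment rate = 148.94 / 1,989.77 = 7.49%.

New unemployment rate ≈ 7.49%.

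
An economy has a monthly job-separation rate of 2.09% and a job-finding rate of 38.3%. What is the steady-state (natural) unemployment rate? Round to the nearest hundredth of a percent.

Steady-state unemployment rate ≈ 5.17%.

At steady state the flows balance: s·E = f·U, so U/(E+U) = s/(s+f).
u* = 2.09 / (2.09 + 38.3) = 2.09 / 40.39 = 5.17%.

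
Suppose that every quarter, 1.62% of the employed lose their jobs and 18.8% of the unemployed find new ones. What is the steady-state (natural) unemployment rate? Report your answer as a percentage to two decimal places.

At steady state the flows balance: s·E = f·U, so U/(E+U) = s/(s+f).
u* = 1.62 / (1.62 + 18.8) = 1.62 / 20.42 = 7.93%.

Steady-state unemployment rate ≈ 7.93%.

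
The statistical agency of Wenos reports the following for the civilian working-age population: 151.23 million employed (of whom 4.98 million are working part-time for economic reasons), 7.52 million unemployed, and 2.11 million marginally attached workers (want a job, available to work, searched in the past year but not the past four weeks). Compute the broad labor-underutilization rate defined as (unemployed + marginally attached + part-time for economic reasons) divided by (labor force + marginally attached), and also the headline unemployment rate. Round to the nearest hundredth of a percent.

Labor force = 151.23 + 7.52 = 158.75 million.
Numerator = 7.52 + 2.11 + 4.98 = 14.61 million.
Denominator = 158.75 + 2.11 = 160.86 million.
Broad rate = 14.61 / 160.86 = 9.08%.
Headline unemployment rate = 7.52 / 158.75 = 4.74%.

Broad underutilization rate ≈ 9.08%; headline unemployment rate ≈ 4.74%.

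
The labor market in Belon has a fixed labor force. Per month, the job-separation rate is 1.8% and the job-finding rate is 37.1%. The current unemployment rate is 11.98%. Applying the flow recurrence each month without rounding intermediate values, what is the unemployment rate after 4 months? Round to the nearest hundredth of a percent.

With a fixed labor force, u_{t+1} = u_t + s·(1−u_t) − f·u_t = u_t·(1−s−f) + s.
Here 1−s−f = 0.611 and s = 0.018.
u_1 = 0.119800 × 0.611 + 0.018 = 0.091198.
u_2 = 0.091198 × 0.611 + 0.018 = 0.073722.
u_3 = 0.073722 × 0.611 + 0.018 = 0.063044.
u_4 = 0.063044 × 0.611 + 0.018 = 0.056520.

Unemployment rate after four months ≈ 5.65%.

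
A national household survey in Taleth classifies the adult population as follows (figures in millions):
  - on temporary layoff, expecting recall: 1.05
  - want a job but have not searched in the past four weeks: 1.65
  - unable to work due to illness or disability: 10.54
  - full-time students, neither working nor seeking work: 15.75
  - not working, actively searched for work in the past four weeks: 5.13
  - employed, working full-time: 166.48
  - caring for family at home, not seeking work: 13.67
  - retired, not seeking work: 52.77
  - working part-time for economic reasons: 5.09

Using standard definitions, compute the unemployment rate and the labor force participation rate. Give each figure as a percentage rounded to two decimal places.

Employed = 166.48 + 5.09 = 171.57 million (anyone who worked, including part-time for economic reasons, counts as employed).
Unemployed = 1.05 + 5.13 = 6.18 million (jobless and actively searching, or on temporary layoff).
Labor force = 171.57 + 6.18 = 177.75 million.
Not in labor force = 1.65 + 10.54 + 15.75 + 13.67 + 52.77 = 94.38 million (those not working and not actively searching are outside the labor force — including those who want a job but have given up searching).
Civilian working-age population = 177.75 + 94.38 = 272.13 million.
Unemployment rate = 6.18 / 177.75 = 3.48%.
Labor force participation rate = 177.75 / 272.13 = 65.32%.

Unemployment rate ≈ 3.48%; labor force participation rate ≈ 65.32%.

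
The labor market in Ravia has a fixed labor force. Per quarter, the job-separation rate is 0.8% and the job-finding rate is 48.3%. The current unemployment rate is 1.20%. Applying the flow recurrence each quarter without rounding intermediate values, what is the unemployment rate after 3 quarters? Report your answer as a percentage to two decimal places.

Unemployment rate after three quarters ≈ 1.57%.

With a fixed labor force, u_{t+1} = u_t + s·(1−u_t) − f·u_t = u_t·(1−s−f) + s.
Here 1−s−f = 0.509 and s = 0.008.
u_1 = 0.012000 × 0.509 + 0.008 = 0.014108.
u_2 = 0.014108 × 0.509 + 0.008 = 0.015181.
u_3 = 0.015181 × 0.509 + 0.008 = 0.015727.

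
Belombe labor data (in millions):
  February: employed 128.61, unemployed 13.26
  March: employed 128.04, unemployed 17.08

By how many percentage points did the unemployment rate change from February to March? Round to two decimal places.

February: labor force = 128.61 + 13.26 = 141.87; u = 13.26/141.87 = 9.35%.
March: labor force = 128.04 + 17.08 = 145.12; u = 17.08/145.12 = 11.77%.
Change = 11.77% − 9.35% = +2.42 pp.

The unemployment rate changed by +2.42 percentage points.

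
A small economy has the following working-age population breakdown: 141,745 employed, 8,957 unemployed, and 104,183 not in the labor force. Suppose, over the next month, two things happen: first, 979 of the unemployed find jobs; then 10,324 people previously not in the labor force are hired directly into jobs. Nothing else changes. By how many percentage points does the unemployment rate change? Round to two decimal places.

The unemployment rate changes by −0.99 percentage points.

Initially, labor force = 141,745 + 8,957 = 150,702, so u = 8,957/150,702 = 5.94%.
After the first change, unemployed falls and employed rises by 979; labor force unchanged → E = 142,724, U = 7,978, labor force = 150,702.
After the second change, employed and labor force both rise by 10,324; unemployed unchanged → E = 153,048, U = 7,978, labor force = 161,026.
New unemployment rate = 7,978 / 161,026 = 4.95%.
Change = 4.95% − 5.94% = −0.99 percentage points.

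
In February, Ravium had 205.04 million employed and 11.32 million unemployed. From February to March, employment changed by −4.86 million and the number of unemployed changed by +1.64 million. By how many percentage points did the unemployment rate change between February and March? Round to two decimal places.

The unemployment rate changed by +0.85 percentage points.

February: labor force = 205.04 + 11.32 = 216.36; u = 11.32/216.36 = 5.23%.
March: labor force = 200.18 + 12.96 = 213.14; u = 12.96/213.14 = 6.08%.
Change = 6.08% − 5.23% = +0.85 pp.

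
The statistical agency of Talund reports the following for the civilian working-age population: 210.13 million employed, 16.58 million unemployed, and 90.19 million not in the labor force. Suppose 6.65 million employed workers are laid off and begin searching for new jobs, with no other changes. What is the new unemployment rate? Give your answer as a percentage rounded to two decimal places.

New unemployment rate ≈ 10.25%.

Initially, labor force = 210.13 + 16.58 = 226.71 million, so u = 16.58/226.71 = 7.31%.
After the change, employed falls and unemployed rises by 6.65; labor force unchanged → E = 203.48, U = 23.23, labor force = 226.71 million.
New unemployment rate = 23.23 / 226.71 = 10.25%.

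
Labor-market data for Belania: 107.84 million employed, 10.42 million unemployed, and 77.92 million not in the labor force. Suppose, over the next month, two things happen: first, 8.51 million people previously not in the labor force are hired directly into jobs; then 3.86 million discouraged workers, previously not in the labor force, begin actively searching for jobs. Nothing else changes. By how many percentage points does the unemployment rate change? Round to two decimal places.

Initially, labor force = 107.84 + 10.42 = 118.26 million, so u = 10.42/118.26 = 8.81%.
After the first change, employed and labor force both rise by 8.51; unemployed unchanged → E = 116.35, U = 10.42, labor force = 126.77 million.
After the second change, unemployed and labor force both rise by 3.86 → E = 116.35, U = 14.28, labor force = 130.63 million.
New unemployment rate = 14.28 / 130.63 = 10.93%.
Change = 10.93% − 8.81% = +2.12 percentage points.

The unemployment rate changes by +2.12 percentage points.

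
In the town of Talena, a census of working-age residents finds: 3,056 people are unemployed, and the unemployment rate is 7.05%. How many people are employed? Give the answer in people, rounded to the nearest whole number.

About 40,292 are employed.

Labor force = U / u = 3,056 / 0.0705 ≈ 43,348.
Employed = labor force − unemployed = 43,348 − 3,056 = 40,292.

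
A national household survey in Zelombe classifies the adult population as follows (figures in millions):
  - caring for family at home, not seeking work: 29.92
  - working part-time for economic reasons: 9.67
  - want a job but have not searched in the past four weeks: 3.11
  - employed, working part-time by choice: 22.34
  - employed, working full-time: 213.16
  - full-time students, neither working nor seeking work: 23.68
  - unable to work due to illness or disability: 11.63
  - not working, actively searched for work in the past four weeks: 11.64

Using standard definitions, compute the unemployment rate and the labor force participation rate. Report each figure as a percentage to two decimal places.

Unemployment rate ≈ 4.53%; labor force participation rate ≈ 78.98%.

Employed = 9.67 + 22.34 + 213.16 = 245.17 million (anyone who worked, including part-time for economic reasons, counts as employed).
Unemployed = 11.64 million.
Labor force = 245.17 + 11.64 = 256.81 million.
Not in labor force = 29.92 + 3.11 + 23.68 + 11.63 = 68.34 million (those not working and not actively searching are outside the labor force — including those who want a job but have given up searching).
Civilian working-age population = 256.81 + 68.34 = 325.15 million.
Unemployment rate = 11.64 / 256.81 = 4.53%.
Labor force participation rate = 256.81 / 325.15 = 78.98%.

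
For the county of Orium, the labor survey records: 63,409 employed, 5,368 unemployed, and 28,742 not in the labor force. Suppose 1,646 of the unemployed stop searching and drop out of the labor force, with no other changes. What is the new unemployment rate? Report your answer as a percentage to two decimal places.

Initially, labor force = 63,409 + 5,368 = 68,777, so u = 5,368/68,777 = 7.80%.
After the change, unemployed and labor force both fall by 1,646 → E = 63,409, U = 3,722, labor force = 67,131.
New unemployment rate = 3,722 / 67,131 = 5.54%.

New unemployment rate ≈ 5.54%.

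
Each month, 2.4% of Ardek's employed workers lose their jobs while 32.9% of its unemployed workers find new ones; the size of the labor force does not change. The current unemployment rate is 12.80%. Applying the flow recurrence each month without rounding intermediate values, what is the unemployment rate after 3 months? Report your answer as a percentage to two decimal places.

Unemployment rate after three months ≈ 8.42%.

With a fixed labor force, u_{t+1} = u_t + s·(1−u_t) − f·u_t = u_t·(1−s−f) + s.
Here 1−s−f = 0.647 and s = 0.024.
u_1 = 0.128000 × 0.647 + 0.024 = 0.106816.
u_2 = 0.106816 × 0.647 + 0.024 = 0.093110.
u_3 = 0.093110 × 0.647 + 0.024 = 0.084242.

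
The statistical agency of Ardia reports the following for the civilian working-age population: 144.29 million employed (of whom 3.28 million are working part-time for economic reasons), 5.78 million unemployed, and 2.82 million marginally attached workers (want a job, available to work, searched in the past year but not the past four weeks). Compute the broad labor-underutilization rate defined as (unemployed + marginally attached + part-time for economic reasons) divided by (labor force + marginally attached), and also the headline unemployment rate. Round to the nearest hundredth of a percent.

Broad underutilization rate ≈ 7.77%; headline unemployment rate ≈ 3.85%.

Labor force = 144.29 + 5.78 = 150.07 million.
Numerator = 5.78 + 2.82 + 3.28 = 11.88 million.
Denominator = 150.07 + 2.82 = 152.89 million.
Broad rate = 11.88 / 152.89 = 7.77%.
Headline unemployment rate = 5.78 / 150.07 = 3.85%.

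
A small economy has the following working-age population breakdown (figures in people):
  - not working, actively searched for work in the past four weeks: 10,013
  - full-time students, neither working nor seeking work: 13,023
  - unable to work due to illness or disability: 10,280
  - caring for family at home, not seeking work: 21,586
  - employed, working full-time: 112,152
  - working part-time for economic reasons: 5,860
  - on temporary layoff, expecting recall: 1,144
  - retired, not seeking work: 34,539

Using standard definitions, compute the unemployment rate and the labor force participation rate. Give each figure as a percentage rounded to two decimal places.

Unemployment rate ≈ 8.64%; labor force participation rate ≈ 61.92%.

Employed = 112,152 + 5,860 = 118,012 (anyone who worked, including part-time for economic reasons, counts as employed).
Unemployed = 10,013 + 1,144 = 11,157 (jobless and actively searching, or on temporary layoff).
Labor force = 118,012 + 11,157 = 129,169.
Not in labor force = 13,023 + 10,280 + 21,586 + 34,539 = 79,428 (those not working and not actively searching are outside the labor force).
Civilian working-age population = 129,169 + 79,428 = 208,597.
Unemployment rate = 11,157 / 129,169 = 8.64%.
Labor force participation rate = 129,169 / 208,597 = 61.92%.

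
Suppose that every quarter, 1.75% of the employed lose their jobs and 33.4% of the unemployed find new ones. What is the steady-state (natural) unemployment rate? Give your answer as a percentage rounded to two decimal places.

At steady state the flows balance: s·E = f·U, so U/(E+U) = s/(s+f).
u* = 1.75 / (1.75 + 33.4) = 1.75 / 35.15 = 4.98%.

Steady-state unemployment rate ≈ 4.98%.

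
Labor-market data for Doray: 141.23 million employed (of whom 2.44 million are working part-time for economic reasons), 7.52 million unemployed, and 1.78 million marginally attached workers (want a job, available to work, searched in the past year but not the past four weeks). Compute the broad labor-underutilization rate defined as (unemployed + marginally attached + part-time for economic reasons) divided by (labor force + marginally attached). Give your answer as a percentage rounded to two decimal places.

Broad underutilization rate ≈ 7.80%.

Labor force = 141.23 + 7.52 = 148.75 million.
Numerator = 7.52 + 1.78 + 2.44 = 11.74 million.
Denominator = 148.75 + 1.78 = 150.53 million.
Broad rate = 11.74 / 150.53 = 7.80%.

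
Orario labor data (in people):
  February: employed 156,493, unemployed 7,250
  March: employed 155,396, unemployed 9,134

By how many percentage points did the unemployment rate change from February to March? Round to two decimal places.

The unemployment rate changed by +1.12 percentage points.

February: labor force = 156,493 + 7,250 = 163,743; u = 7,250/163,743 = 4.43%.
March: labor force = 155,396 + 9,134 = 164,530; u = 9,134/164,530 = 5.55%.
Change = 5.55% − 4.43% = +1.12 pp.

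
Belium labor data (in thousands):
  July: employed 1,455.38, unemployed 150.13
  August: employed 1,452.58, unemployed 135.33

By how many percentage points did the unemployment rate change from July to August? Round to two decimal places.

July: labor force = 1,455.38 + 150.13 = 1,605.51; u = 150.13/1,605.51 = 9.35%.
August: labor force = 1,452.58 + 135.33 = 1,587.91; u = 135.33/1,587.91 = 8.52%.
Change = 8.52% − 9.35% = −0.83 pp.

The unemployment rate changed by −0.83 percentage points.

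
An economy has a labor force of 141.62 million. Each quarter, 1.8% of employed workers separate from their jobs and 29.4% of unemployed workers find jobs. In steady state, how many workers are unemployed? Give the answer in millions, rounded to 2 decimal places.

About 8.17 million are unemployed in steady state.

Steady-state unemployment rate u* = s/(s+f) = 1.8/(1.8+29.4) = 0.057692.
Unemployed = u* × labor force = 0.057692 × 141.62 ≈ 8.17 million.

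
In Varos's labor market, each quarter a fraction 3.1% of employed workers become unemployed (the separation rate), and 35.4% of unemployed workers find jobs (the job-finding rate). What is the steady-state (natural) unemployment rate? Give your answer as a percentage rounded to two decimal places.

At steady state the flows balance: s·E = f·U, so U/(E+U) = s/(s+f).
u* = 3.1 / (3.1 + 35.4) = 3.1 / 38.50 = 8.05%.

Steady-state unemployment rate ≈ 8.05%.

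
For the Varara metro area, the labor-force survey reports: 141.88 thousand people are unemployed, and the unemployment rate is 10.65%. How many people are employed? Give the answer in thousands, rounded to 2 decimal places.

About 1,190.33 thousand are employed.

Labor force = U / u = 141.88 / 0.1065 ≈ 1,332.21 thousand.
Employed = labor force − unemployed = 1,332.21 − 141.88 = 1,190.33 thousand.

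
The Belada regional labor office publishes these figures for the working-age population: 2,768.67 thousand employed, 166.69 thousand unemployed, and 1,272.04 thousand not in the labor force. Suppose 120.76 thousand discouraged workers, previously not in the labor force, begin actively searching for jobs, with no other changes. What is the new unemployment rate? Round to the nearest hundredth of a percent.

Initially, labor force = 2,768.67 + 166.69 = 2,935.36 thousand, so u = 166.69/2,935.36 = 5.68%.
After the change, unemployed and labor force both rise by 120.76 → E = 2,768.67, U = 287.45, labor force = 3,056.12 thousand.
New unemployment rate = 287.45 / 3,056.12 = 9.41%.

New unemployment rate ≈ 9.41%.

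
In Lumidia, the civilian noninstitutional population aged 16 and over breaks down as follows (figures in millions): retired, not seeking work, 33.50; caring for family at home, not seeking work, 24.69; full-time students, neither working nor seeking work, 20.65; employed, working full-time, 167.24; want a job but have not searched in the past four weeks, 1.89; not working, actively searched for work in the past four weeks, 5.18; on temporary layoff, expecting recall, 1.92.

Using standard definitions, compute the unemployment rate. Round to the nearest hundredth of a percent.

Employed = 167.24 million.
Unemployed = 5.18 + 1.92 = 7.10 million (jobless and actively searching, or on temporary layoff).
Labor force = 167.24 + 7.10 = 174.34 million.
Unemployment rate = 7.10 / 174.34 = 4.07%.

Unemployment rate ≈ 4.07%.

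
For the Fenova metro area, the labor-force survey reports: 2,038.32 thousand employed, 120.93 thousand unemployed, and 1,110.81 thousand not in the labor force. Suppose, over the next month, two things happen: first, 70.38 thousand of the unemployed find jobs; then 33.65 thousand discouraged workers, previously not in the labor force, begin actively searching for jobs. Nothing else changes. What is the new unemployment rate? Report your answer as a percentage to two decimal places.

New unemployment rate ≈ 3.84%.

Initially, labor force = 2,038.32 + 120.93 = 2,159.25 thousand, so u = 120.93/2,159.25 = 5.60%.
After the first change, unemployed falls and employed rises by 70.38; labor force unchanged → E = 2,108.70, U = 50.55, labor force = 2,159.25 thousand.
After the second change, unemployed and labor force both rise by 33.65 → E = 2,108.70, U = 84.20, labor force = 2,192.90 thousand.
New unemployment rate = 84.20 / 2,192.90 = 3.84%.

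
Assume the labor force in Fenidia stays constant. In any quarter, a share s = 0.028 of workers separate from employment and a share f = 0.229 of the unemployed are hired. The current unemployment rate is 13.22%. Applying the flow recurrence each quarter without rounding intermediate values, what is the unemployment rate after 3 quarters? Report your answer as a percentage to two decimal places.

With a fixed labor force, u_{t+1} = u_t + s·(1−u_t) − f·u_t = u_t·(1−s−f) + s.
Here 1−s−f = 0.743 and s = 0.028.
u_1 = 0.132200 × 0.743 + 0.028 = 0.126225.
u_2 = 0.126225 × 0.743 + 0.028 = 0.121785.
u_3 = 0.121785 × 0.743 + 0.028 = 0.118486.

Unemployment rate after three quarters ≈ 11.85%.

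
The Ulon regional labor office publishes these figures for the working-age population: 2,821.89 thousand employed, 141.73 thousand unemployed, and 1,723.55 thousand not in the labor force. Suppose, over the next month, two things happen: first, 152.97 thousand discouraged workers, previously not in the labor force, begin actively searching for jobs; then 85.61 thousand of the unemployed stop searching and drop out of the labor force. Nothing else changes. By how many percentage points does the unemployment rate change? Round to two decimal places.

Initially, labor force = 2,821.89 + 141.73 = 2,963.62 thousand, so u = 141.73/2,963.62 = 4.78%.
After the first change, unemployed and labor force both rise by 152.97 → E = 2,821.89, U = 294.70, labor force = 3,116.59 thousand.
After the second change, unemployed and labor force both fall by 85.61 → E = 2,821.89, U = 209.09, labor force = 3,030.98 thousand.
New unemployment rate = 209.09 / 3,030.98 = 6.90%.
Change = 6.90% − 4.78% = +2.12 percentage points.

The unemployment rate changes by +2.12 percentage points.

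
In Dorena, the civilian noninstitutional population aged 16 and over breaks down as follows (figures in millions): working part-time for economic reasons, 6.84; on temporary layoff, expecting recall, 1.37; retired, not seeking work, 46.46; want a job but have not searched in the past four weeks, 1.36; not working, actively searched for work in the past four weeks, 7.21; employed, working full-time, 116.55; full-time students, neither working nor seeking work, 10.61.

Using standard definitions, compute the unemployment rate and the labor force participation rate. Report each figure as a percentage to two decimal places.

Employed = 6.84 + 116.55 = 123.39 million (anyone who worked, including part-time for economic reasons, counts as employed).
Unemployed = 1.37 + 7.21 = 8.58 million (jobless and actively searching, or on temporary layoff).
Labor force = 123.39 + 8.58 = 131.97 million.
Not in labor force = 46.46 + 1.36 + 10.61 = 58.43 million (those not working and not actively searching are outside the labor force — including those who want a job but have given up searching).
Civilian working-age population = 131.97 + 58.43 = 190.40 million.
Unemployment rate = 8.58 / 131.97 = 6.50%.
Labor force participation rate = 131.97 / 190.40 = 69.31%.

Unemployment rate ≈ 6.50%; labor force participation rate ≈ 69.31%.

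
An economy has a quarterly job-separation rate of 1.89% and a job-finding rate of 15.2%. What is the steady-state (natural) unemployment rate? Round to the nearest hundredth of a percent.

Steady-state unemployment rate ≈ 11.06%.

At steady state the flows balance: s·E = f·U, so U/(E+U) = s/(s+f).
u* = 1.89 / (1.89 + 15.2) = 1.89 / 17.09 = 11.06%.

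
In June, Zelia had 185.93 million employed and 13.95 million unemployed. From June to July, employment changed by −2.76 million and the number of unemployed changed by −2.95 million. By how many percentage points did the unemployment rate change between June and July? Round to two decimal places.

June: labor force = 185.93 + 13.95 = 199.88; u = 13.95/199.88 = 6.98%.
July: labor force = 183.17 + 11.00 = 194.17; u = 11.00/194.17 = 5.67%.
Change = 5.67% − 6.98% = −1.31 pp.

The unemployment rate changed by −1.31 percentage points.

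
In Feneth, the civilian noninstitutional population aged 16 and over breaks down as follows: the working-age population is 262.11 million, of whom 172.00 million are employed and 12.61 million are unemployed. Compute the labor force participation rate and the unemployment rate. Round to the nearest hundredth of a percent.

Labor force = employed + unemployed = 172.00 + 12.61 = 184.61 million.
Unemployment rate = 12.61 / 184.61 = 6.83%.
Labor force participation rate = 184.61 / 262.11 = 70.43%.

Labor force participation rate ≈ 70.43%; unemployment rate ≈ 6.83%.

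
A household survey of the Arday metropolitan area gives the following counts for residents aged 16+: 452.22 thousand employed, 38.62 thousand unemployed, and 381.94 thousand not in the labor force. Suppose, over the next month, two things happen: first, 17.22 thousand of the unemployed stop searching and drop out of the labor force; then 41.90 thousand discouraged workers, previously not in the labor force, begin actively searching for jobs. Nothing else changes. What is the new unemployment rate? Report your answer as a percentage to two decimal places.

New unemployment rate ≈ 12.28%.

Initially, labor force = 452.22 + 38.62 = 490.84 thousand, so u = 38.62/490.84 = 7.87%.
After the first change, unemployed and labor force both fall by 17.22 → E = 452.22, U = 21.40, labor force = 473.62 thousand.
After the second change, unemployed and labor force both rise by 41.90 → E = 452.22, U = 63.30, labor force = 515.52 thousand.
New unemployment rate = 63.30 / 515.52 = 12.28%.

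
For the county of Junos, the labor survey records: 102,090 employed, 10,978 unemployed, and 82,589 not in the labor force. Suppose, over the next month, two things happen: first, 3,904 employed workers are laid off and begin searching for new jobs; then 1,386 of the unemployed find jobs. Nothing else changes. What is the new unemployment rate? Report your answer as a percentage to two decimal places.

New unemployment rate ≈ 11.94%.

Initially, labor force = 102,090 + 10,978 = 113,068, so u = 10,978/113,068 = 9.71%.
After the first change, employed falls and unemployed rises by 3,904; labor force unchanged → E = 98,186, U = 14,882, labor force = 113,068.
After the second change, unemployed falls and employed rises by 1,386; labor force unchanged → E = 99,572, U = 13,496, labor force = 113,068.
New unemployment rate = 13,496 / 113,068 = 11.94%.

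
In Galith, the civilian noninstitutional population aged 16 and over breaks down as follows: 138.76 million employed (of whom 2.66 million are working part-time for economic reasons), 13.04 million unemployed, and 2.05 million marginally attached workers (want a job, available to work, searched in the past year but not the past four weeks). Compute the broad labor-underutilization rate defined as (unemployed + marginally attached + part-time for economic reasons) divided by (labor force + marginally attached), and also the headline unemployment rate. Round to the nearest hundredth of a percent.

Broad underutilization rate ≈ 11.54%; headline unemployment rate ≈ 8.59%.

Labor force = 138.76 + 13.04 = 151.80 million.
Numerator = 13.04 + 2.05 + 2.66 = 17.75 million.
Denominator = 151.80 + 2.05 = 153.85 million.
Broad rate = 17.75 / 153.85 = 11.54%.
Headline unemployment rate = 13.04 / 151.80 = 8.59%.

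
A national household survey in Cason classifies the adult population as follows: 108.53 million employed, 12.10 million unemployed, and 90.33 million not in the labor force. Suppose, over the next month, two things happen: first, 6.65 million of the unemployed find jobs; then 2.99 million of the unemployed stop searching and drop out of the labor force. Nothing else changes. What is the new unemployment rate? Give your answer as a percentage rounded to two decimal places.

New unemployment rate ≈ 2.09%.

Initially, labor force = 108.53 + 12.10 = 120.63 million, so u = 12.10/120.63 = 10.03%.
After the first change, unemployed falls and employed rises by 6.65; labor force unchanged → E = 115.18, U = 5.45, labor force = 120.63 million.
After the second change, unemployed and labor force both fall by 2.99 → E = 115.18, U = 2.46, labor force = 117.64 million.
New unemployment rate = 2.46 / 117.64 = 2.09%.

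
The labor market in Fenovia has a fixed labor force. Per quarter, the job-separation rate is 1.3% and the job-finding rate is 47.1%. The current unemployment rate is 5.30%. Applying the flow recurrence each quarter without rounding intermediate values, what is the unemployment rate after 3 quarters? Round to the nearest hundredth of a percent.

Unemployment rate after three quarters ≈ 3.05%.

With a fixed labor force, u_{t+1} = u_t + s·(1−u_t) − f·u_t = u_t·(1−s−f) + s.
Here 1−s−f = 0.516 and s = 0.013.
u_1 = 0.053000 × 0.516 + 0.013 = 0.040348.
u_2 = 0.040348 × 0.516 + 0.013 = 0.033820.
u_3 = 0.033820 × 0.516 + 0.013 = 0.030451.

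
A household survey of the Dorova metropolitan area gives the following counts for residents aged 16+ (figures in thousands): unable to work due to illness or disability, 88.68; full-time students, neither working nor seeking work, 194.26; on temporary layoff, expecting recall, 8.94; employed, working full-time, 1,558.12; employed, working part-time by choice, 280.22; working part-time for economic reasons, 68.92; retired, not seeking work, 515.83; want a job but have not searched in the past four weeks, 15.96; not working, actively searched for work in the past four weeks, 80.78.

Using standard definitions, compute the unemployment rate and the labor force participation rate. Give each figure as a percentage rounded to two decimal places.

Employed = 1,558.12 + 280.22 + 68.92 = 1,907.26 thousand (anyone who worked, including part-time for economic reasons, counts as employed).
Unemployed = 8.94 + 80.78 = 89.72 thousand (jobless and actively searching, or on temporary layoff).
Labor force = 1,907.26 + 89.72 = 1,996.98 thousand.
Not in labor force = 88.68 + 194.26 + 515.83 + 15.96 = 814.73 thousand (those not working and not actively searching are outside the labor force — including those who want a job but have given up searching).
Civilian working-age population = 1,996.98 + 814.73 = 2,811.71 thousand.
Unemployment rate = 89.72 / 1,996.98 = 4.49%.
Labor force participation rate = 1,996.98 / 2,811.71 = 71.02%.

Unemployment rate ≈ 4.49%; labor force participation rate ≈ 71.02%.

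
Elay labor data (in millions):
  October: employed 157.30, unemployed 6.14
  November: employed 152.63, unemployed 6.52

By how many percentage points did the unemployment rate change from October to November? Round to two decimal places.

The unemployment rate changed by +0.34 percentage points.

October: labor force = 157.30 + 6.14 = 163.44; u = 6.14/163.44 = 3.76%.
November: labor force = 152.63 + 6.52 = 159.15; u = 6.52/159.15 = 4.10%.
Change = 4.10% − 3.76% = +0.34 pp.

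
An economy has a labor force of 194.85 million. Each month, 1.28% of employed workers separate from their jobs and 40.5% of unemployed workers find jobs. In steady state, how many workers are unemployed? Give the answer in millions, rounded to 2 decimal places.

Steady-state unemployment rate u* = s/(s+f) = 1.28/(1.28+40.5) = 0.030637.
Unemployed = u* × labor force = 0.030637 × 194.85 ≈ 5.97 million.

About 5.97 million are unemployed in steady state.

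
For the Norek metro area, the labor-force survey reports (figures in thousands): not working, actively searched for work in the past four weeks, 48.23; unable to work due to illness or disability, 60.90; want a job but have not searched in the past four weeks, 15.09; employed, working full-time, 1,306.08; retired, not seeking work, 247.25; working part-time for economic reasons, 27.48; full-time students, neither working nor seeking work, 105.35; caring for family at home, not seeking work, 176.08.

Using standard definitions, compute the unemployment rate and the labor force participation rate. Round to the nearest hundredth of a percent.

Unemployment rate ≈ 3.49%; labor force participation rate ≈ 69.56%.

Employed = 1,306.08 + 27.48 = 1,333.56 thousand (anyone who worked, including part-time for economic reasons, counts as employed).
Unemployed = 48.23 thousand.
Labor force = 1,333.56 + 48.23 = 1,381.79 thousand.
Not in labor force = 60.90 + 15.09 + 247.25 + 105.35 + 176.08 = 604.67 thousand (those not working and not actively searching are outside the labor force — including those who want a job but have given up searching).
Civilian working-age population = 1,381.79 + 604.67 = 1,986.46 thousand.
Unemployment rate = 48.23 / 1,381.79 = 3.49%.
Labor force participation rate = 1,381.79 / 1,986.46 = 69.56%.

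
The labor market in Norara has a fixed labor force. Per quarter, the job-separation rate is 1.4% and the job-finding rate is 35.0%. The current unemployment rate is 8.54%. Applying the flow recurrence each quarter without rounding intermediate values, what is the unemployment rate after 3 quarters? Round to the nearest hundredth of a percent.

Unemployment rate after three quarters ≈ 5.05%.

With a fixed labor force, u_{t+1} = u_t + s·(1−u_t) − f·u_t = u_t·(1−s−f) + s.
Here 1−s−f = 0.636 and s = 0.014.
u_1 = 0.085400 × 0.636 + 0.014 = 0.068314.
u_2 = 0.068314 × 0.636 + 0.014 = 0.057448.
u_3 = 0.057448 × 0.636 + 0.014 = 0.050537.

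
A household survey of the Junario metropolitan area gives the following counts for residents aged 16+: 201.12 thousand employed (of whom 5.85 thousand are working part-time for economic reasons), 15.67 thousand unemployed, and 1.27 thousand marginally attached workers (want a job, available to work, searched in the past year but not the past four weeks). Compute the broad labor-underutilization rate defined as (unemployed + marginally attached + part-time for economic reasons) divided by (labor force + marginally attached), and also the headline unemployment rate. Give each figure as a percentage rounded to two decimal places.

Labor force = 201.12 + 15.67 = 216.79 thousand.
Numerator = 15.67 + 1.27 + 5.85 = 22.79 thousand.
Denominator = 216.79 + 1.27 = 218.06 thousand.
Broad rate = 22.79 / 218.06 = 10.45%.
Headline unemployment rate = 15.67 / 216.79 = 7.23%.

Broad underutilization rate ≈ 10.45%; headline unemployment rate ≈ 7.23%.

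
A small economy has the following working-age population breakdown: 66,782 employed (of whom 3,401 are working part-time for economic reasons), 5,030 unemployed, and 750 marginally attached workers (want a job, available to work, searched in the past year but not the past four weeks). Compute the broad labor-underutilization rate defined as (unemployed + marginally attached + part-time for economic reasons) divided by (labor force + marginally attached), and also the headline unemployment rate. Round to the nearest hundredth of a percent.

Broad underutilization rate ≈ 12.65%; headline unemployment rate ≈ 7.00%.

Labor force = 66,782 + 5,030 = 71,812.
Numerator = 5,030 + 750 + 3,401 = 9,181.
Denominator = 71,812 + 750 = 72,562.
Broad rate = 9,181 / 72,562 = 12.65%.
Headline unemployment rate = 5,030 / 71,812 = 7.00%.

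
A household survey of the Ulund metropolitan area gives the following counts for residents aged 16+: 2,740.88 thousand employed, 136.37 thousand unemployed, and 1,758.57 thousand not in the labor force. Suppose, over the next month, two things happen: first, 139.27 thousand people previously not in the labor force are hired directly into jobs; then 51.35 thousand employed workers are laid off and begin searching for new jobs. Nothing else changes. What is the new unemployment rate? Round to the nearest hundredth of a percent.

Initially, labor force = 2,740.88 + 136.37 = 2,877.25 thousand, so u = 136.37/2,877.25 = 4.74%.
After the first change, employed and labor force both rise by 139.27; unemployed unchanged → E = 2,880.15, U = 136.37, labor force = 3,016.52 thousand.
After the second change, employed falls and unemployed rises by 51.35; labor force unchanged → E = 2,828.80, U = 187.72, labor force = 3,016.52 thousand.
New unemployment rate = 187.72 / 3,016.52 = 6.22%.

New unemployment rate ≈ 6.22%.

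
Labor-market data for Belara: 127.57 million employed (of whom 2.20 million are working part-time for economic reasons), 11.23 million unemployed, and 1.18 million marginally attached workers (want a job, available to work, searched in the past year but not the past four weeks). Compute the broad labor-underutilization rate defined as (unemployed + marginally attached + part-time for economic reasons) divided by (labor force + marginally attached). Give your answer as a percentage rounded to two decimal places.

Labor force = 127.57 + 11.23 = 138.80 million.
Numerator = 11.23 + 1.18 + 2.20 = 14.61 million.
Denominator = 138.80 + 1.18 = 139.98 million.
Broad rate = 14.61 / 139.98 = 10.44%.

Broad underutilization rate ≈ 10.44%.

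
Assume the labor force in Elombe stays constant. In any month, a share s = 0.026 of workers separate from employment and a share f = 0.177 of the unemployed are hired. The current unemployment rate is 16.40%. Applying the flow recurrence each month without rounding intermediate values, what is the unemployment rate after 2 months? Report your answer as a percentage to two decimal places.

Unemployment rate after two months ≈ 15.09%.

With a fixed labor force, u_{t+1} = u_t + s·(1−u_t) − f·u_t = u_t·(1−s−f) + s.
Here 1−s−f = 0.797 and s = 0.026.
u_1 = 0.164000 × 0.797 + 0.026 = 0.156708.
u_2 = 0.156708 × 0.797 + 0.026 = 0.150896.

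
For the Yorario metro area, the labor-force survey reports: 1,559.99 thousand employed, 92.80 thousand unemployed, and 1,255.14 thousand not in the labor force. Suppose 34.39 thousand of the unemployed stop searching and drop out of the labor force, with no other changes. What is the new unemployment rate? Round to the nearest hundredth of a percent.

Initially, labor force = 1,559.99 + 92.80 = 1,652.79 thousand, so u = 92.80/1,652.79 = 5.61%.
After the change, unemployed and labor force both fall by 34.39 → E = 1,559.99, U = 58.41, labor force = 1,618.40 thousand.
New unemployment rate = 58.41 / 1,618.40 = 3.61%.

New unemployment rate ≈ 3.61%.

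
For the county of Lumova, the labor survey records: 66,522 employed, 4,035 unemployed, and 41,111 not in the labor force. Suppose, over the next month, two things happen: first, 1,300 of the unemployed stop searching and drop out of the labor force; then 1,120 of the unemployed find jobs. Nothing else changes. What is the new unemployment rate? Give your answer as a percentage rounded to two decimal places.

New unemployment rate ≈ 2.33%.

Initially, labor force = 66,522 + 4,035 = 70,557, so u = 4,035/70,557 = 5.72%.
After the first change, unemployed and labor force both fall by 1,300 → E = 66,522, U = 2,735, labor force = 69,257.
After the second change, unemployed falls and employed rises by 1,120; labor force unchanged → E = 67,642, U = 1,615, labor force = 69,257.
New unemployment rate = 1,615 / 69,257 = 2.33%.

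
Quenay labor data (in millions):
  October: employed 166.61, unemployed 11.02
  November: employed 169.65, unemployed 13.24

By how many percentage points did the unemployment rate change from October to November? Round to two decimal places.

The unemployment rate changed by +1.04 percentage points.

October: labor force = 166.61 + 11.02 = 177.63; u = 11.02/177.63 = 6.20%.
November: labor force = 169.65 + 13.24 = 182.89; u = 13.24/182.89 = 7.24%.
Change = 7.24% − 6.20% = +1.04 pp.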